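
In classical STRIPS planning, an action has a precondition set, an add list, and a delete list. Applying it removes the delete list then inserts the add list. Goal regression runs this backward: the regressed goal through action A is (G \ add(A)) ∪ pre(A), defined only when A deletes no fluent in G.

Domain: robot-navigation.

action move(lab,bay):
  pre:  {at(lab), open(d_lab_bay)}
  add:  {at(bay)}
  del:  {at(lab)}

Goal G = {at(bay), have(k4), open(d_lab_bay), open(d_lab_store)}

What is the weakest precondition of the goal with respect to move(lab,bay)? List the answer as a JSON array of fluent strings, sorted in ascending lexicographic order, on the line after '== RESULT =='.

Regress:
  G ∩ del = {}  (empty — regression defined)
  G \ add = {at(bay), have(k4), open(d_lab_bay), open(d_lab_store)} \ {at(bay)} = {have(k4), open(d_lab_bay), open(d_lab_store)}
  ∪ pre   = {have(k4), open(d_lab_bay), open(d_lab_store)} ∪ {at(lab), open(d_lab_bay)}
          = {at(lab), have(k4), open(d_lab_bay), open(d_lab_store)}

== RESULT ==
["at(lab)", "have(k4)", "open(d_lab_bay)", "open(d_lab_store)"]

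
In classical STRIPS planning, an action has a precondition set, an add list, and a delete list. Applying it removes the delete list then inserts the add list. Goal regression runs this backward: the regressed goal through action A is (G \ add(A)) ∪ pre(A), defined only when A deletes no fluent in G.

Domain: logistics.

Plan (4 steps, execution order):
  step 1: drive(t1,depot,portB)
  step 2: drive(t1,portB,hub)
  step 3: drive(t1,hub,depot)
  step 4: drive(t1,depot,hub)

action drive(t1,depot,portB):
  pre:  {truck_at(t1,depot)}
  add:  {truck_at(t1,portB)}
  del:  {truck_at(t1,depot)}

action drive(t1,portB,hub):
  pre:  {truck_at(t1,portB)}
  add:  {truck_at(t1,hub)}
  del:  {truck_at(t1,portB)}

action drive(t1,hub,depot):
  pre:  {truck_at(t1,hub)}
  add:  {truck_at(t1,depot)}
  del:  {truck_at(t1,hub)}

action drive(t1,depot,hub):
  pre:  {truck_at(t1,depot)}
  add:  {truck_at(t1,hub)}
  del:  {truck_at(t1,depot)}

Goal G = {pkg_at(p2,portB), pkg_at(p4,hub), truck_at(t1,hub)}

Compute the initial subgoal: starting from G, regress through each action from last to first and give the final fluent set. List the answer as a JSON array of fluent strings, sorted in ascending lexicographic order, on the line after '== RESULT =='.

Work backward from the goal:
  through step 4 (drive(t1,depot,hub)): drop {truck_at(t1,hub)}, keep {pkg_at(p2,portB), pkg_at(p4,hub)}, require {truck_at(t1,depot)}
    → {pkg_at(p2,portB), pkg_at(p4,hub), truck_at(t1,depot)}
  through step 3 (drive(t1,hub,depot)): drop {truck_at(t1,depot)}, keep {pkg_at(p2,portB), pkg_at(p4,hub)}, require {truck_at(t1,hub)}
    → {pkg_at(p2,portB), pkg_at(p4,hub), truck_at(t1,hub)}
  through step 2 (drive(t1,portB,hub)): drop {truck_at(t1,hub)}, keep {pkg_at(p2,portB), pkg_at(p4,hub)}, require {truck_at(t1,portB)}
    → {pkg_at(p2,portB), pkg_at(p4,hub), truck_at(t1,portB)}
  through step 1 (drive(t1,depot,portB)): drop {truck_at(t1,portB)}, keep {pkg_at(p2,portB), pkg_at(p4,hub)}, require {truck_at(t1,depot)}
    → {pkg_at(p2,portB), pkg_at(p4,hub), truck_at(t1,depot)}

== RESULT ==
["pkg_at(p2,portB)", "pkg_at(p4,hub)", "truck_at(t1,depot)"]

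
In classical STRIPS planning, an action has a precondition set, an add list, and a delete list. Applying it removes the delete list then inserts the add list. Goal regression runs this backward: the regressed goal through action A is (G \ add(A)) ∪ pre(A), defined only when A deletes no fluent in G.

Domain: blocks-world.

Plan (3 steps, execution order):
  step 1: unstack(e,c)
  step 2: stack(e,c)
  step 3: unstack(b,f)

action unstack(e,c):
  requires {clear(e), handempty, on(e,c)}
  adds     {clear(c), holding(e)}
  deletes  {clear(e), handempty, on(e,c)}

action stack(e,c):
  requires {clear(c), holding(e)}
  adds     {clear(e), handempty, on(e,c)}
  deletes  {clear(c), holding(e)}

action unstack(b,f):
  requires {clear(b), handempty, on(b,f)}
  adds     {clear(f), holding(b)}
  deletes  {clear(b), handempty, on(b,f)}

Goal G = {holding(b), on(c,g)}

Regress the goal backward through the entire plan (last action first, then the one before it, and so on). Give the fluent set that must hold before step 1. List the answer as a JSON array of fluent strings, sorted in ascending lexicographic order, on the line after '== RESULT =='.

Regress step by step:
  through step 3 (unstack(b,f)): drop {holding(b)}, keep {on(c,g)}, require {clear(b), handempty, on(b,f)}
    → {clear(b), handempty, on(b,f), on(c,g)}
  through step 2 (stack(e,c)): drop {handempty}, keep {clear(b), on(b,f), on(c,g)}, require {clear(c), holding(e)}
    → {clear(b), clear(c), holding(e), on(b,f), on(c,g)}
  through step 1 (unstack(e,c)): drop {clear(c), holding(e)}, keep {clear(b), on(b,f), on(c,g)}, require {clear(e), handempty, on(e,c)}
    → {clear(b), clear(e), handempty, on(b,f), on(c,g), on(e,c)}

== RESULT ==
["clear(b)", "clear(e)", "handempty", "on(b,f)", "on(c,g)", "on(e,c)"]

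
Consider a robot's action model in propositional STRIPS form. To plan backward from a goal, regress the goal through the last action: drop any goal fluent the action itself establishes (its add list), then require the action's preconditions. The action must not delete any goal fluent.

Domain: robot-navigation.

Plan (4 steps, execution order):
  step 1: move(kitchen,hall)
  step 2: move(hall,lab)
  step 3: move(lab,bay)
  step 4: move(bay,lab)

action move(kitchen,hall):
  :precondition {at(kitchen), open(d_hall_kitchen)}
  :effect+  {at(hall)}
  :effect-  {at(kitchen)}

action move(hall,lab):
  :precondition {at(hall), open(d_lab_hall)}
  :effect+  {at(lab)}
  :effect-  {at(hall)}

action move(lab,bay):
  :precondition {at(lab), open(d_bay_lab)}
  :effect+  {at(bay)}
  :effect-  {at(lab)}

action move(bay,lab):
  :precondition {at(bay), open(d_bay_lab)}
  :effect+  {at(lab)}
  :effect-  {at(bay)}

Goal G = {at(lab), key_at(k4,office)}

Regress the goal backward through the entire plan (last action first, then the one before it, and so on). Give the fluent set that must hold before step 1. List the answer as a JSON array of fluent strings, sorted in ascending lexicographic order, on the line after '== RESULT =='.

Regress step by step:
  through step 4 (move(bay,lab)): drop {at(lab)}, keep {key_at(k4,office)}, require {at(bay), open(d_bay_lab)}
    → {at(bay), key_at(k4,office), open(d_bay_lab)}
  through step 3 (move(lab,bay)): drop {at(bay)}, keep {key_at(k4,office), open(d_bay_lab)}, require {at(lab), open(d_bay_lab)}
    → {at(lab), key_at(k4,office), open(d_bay_lab)}
  through step 2 (move(hall,lab)): drop {at(lab)}, keep {key_at(k4,office), open(d_bay_lab)}, require {at(hall), open(d_lab_hall)}
    → {at(hall), key_at(k4,office), open(d_bay_lab), open(d_lab_hall)}
  through step 1 (move(kitchen,hall)): drop {at(hall)}, keep {key_at(k4,office), open(d_bay_lab), open(d_lab_hall)}, require {at(kitchen), open(d_hall_kitchen)}
    → {at(kitchen), key_at(k4,office), open(d_bay_lab), open(d_hall_kitchen), open(d_lab_hall)}

== RESULT ==
["at(kitchen)", "key_at(k4,office)", "open(d_bay_lab)", "open(d_hall_kitchen)", "open(d_lab_hall)"]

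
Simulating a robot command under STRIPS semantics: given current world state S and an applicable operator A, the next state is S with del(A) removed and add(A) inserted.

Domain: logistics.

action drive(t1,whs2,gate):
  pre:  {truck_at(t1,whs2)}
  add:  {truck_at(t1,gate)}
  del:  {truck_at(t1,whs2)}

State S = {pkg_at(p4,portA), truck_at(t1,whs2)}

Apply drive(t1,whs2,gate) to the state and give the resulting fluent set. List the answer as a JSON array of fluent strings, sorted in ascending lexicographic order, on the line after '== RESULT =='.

Progress:
  pre ⊆ S: {truck_at(t1,whs2)} ⊆ S  — applicable
  S \ del = {pkg_at(p4,portA)}
  ∪ add   = {pkg_at(p4,portA), truck_at(t1,gate)}

== RESULT ==
["pkg_at(p4,portA)", "truck_at(t1,gate)"]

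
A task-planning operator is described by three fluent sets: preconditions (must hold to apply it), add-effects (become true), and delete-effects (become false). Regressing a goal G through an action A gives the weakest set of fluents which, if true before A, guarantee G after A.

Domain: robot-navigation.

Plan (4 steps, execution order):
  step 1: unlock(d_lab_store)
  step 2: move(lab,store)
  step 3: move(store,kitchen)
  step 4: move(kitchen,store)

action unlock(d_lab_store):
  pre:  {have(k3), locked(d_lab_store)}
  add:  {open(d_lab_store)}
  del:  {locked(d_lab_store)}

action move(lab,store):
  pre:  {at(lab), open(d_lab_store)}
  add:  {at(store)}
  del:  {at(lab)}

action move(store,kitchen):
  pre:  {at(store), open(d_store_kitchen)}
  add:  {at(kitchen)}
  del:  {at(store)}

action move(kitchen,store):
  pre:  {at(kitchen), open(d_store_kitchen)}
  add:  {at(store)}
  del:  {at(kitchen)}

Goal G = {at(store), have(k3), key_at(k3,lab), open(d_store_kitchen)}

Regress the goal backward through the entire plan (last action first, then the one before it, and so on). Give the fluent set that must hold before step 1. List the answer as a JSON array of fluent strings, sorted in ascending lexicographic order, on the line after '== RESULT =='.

Regress step by step:
  through step 4 (move(kitchen,store)): drop {at(store)}, keep {have(k3), key_at(k3,lab), open(d_store_kitchen)}, require {at(kitchen), open(d_store_kitchen)}
    → {at(kitchen), have(k3), key_at(k3,lab), open(d_store_kitchen)}
  through step 3 (move(store,kitchen)): drop {at(kitchen)}, keep {have(k3), key_at(k3,lab), open(d_store_kitchen)}, require {at(store), open(d_store_kitchen)}
    → {at(store), have(k3), key_at(k3,lab), open(d_store_kitchen)}
  through step 2 (move(lab,store)): drop {at(store)}, keep {have(k3), key_at(k3,lab), open(d_store_kitchen)}, require {at(lab), open(d_lab_store)}
    → {at(lab), have(k3), key_at(k3,lab), open(d_lab_store), open(d_store_kitchen)}
  through step 1 (unlock(d_lab_store)): drop {open(d_lab_store)}, keep {at(lab), have(k3), key_at(k3,lab), open(d_store_kitchen)}, require {have(k3), locked(d_lab_store)}
    → {at(lab), have(k3), key_at(k3,lab), locked(d_lab_store), open(d_store_kitchen)}

== RESULT ==
["at(lab)", "have(k3)", "key_at(k3,lab)", "locked(d_lab_store)", "open(d_store_kitchen)"]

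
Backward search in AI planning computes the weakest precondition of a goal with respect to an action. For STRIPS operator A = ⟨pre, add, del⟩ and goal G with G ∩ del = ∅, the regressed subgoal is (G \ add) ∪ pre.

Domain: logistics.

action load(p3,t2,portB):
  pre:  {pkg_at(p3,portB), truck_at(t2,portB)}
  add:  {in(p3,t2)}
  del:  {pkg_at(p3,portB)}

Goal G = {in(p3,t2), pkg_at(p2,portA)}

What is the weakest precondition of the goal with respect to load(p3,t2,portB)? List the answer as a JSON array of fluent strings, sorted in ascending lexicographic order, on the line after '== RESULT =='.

Compute (G \ add) ∪ pre:
  G ∩ del = {}  (empty — regression defined)
  G \ add = {in(p3,t2), pkg_at(p2,portA)} \ {in(p3,t2)} = {pkg_at(p2,portA)}
  ∪ pre   = {pkg_at(p2,portA)} ∪ {pkg_at(p3,portB), truck_at(t2,portB)}
          = {pkg_at(p2,portA), pkg_at(p3,portB), truck_at(t2,portB)}

== RESULT ==
["pkg_at(p2,portA)", "pkg_at(p3,portB)", "truck_at(t2,portB)"]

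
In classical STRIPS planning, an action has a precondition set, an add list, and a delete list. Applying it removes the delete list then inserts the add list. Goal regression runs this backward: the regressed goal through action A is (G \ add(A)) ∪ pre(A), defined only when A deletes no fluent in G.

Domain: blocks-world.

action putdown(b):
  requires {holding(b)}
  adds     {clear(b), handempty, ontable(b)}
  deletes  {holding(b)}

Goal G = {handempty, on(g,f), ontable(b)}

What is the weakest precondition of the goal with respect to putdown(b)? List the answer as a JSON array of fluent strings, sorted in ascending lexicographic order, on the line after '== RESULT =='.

Compute (G \ add) ∪ pre:
  G ∩ del = {}  (empty — regression defined)
  G \ add = {handempty, on(g,f), ontable(b)} \ {clear(b), handempty, ontable(b)} = {on(g,f)}
  ∪ pre   = {on(g,f)} ∪ {holding(b)}
          = {holding(b), on(g,f)}

== RESULT ==
["holding(b)", "on(g,f)"]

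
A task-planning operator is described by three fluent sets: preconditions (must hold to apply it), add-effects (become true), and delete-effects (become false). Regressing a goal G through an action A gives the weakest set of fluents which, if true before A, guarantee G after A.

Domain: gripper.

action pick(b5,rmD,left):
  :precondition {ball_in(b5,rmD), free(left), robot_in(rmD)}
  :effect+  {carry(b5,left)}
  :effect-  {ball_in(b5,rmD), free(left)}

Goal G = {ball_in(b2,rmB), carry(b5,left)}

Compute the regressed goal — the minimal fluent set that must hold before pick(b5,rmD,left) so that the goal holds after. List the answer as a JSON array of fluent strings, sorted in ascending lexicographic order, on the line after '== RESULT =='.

Regress:
  G ∩ del = {}  (empty — regression defined)
  G \ add = {ball_in(b2,rmB), carry(b5,left)} \ {carry(b5,left)} = {ball_in(b2,rmB)}
  ∪ pre   = {ball_in(b2,rmB)} ∪ {ball_in(b5,rmD), free(left), robot_in(rmD)}
          = {ball_in(b2,rmB), ball_in(b5,rmD), free(left), robot_in(rmD)}

== RESULT ==
["ball_in(b2,rmB)", "ball_in(b5,rmD)", "free(left)", "robot_in(rmD)"]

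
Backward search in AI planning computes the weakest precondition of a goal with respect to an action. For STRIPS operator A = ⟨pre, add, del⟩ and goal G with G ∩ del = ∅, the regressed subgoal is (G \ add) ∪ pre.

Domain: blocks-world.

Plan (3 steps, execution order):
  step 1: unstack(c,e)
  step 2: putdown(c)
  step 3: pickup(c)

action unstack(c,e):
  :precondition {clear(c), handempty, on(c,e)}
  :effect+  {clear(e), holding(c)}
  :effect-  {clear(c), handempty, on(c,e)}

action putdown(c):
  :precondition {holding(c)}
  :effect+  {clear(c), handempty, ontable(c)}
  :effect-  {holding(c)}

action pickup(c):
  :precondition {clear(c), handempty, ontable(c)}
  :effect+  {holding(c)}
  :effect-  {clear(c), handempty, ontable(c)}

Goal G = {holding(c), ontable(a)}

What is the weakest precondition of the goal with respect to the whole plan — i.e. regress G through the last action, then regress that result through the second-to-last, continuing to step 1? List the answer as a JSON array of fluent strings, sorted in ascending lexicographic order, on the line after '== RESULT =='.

Regress step by step:
  through step 3 (pickup(c)): drop {holding(c)}, keep {ontable(a)}, require {clear(c), handempty, ontable(c)}
    → {clear(c), handempty, ontable(a), ontable(c)}
  through step 2 (putdown(c)): drop {clear(c), handempty, ontable(c)}, keep {ontable(a)}, require {holding(c)}
    → {holding(c), ontable(a)}
  through step 1 (unstack(c,e)): drop {holding(c)}, keep {ontable(a)}, require {clear(c), handempty, on(c,e)}
    → {clear(c), handempty, on(c,e), ontable(a)}

== RESULT ==
["clear(c)", "handempty", "on(c,e)", "ontable(a)"]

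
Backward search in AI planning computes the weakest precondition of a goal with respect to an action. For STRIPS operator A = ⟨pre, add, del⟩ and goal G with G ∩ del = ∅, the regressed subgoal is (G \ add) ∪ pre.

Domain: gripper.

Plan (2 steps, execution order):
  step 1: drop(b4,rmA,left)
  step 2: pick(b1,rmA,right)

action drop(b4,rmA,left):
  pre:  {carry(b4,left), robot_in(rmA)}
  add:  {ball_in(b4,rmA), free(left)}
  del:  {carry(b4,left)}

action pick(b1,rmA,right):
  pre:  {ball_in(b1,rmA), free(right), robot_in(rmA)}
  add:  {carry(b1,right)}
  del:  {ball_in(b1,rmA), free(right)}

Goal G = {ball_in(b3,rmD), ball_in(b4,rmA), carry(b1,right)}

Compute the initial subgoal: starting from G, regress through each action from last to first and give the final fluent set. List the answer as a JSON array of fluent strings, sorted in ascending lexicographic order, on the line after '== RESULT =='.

Regress step by step:
  through step 2 (pick(b1,rmA,right)): drop {carry(b1,right)}, keep {ball_in(b3,rmD), ball_in(b4,rmA)}, require {ball_in(b1,rmA), free(right), robot_in(rmA)}
    → {ball_in(b1,rmA), ball_in(b3,rmD), ball_in(b4,rmA), free(right), robot_in(rmA)}
  through step 1 (drop(b4,rmA,left)): drop {ball_in(b4,rmA)}, keep {ball_in(b1,rmA), ball_in(b3,rmD), free(right), robot_in(rmA)}, require {carry(b4,left), robot_in(rmA)}
    → {ball_in(b1,rmA), ball_in(b3,rmD), carry(b4,left), free(right), robot_in(rmA)}

== RESULT ==
["ball_in(b1,rmA)", "ball_in(b3,rmD)", "carry(b4,left)", "free(right)", "robot_in(rmA)"]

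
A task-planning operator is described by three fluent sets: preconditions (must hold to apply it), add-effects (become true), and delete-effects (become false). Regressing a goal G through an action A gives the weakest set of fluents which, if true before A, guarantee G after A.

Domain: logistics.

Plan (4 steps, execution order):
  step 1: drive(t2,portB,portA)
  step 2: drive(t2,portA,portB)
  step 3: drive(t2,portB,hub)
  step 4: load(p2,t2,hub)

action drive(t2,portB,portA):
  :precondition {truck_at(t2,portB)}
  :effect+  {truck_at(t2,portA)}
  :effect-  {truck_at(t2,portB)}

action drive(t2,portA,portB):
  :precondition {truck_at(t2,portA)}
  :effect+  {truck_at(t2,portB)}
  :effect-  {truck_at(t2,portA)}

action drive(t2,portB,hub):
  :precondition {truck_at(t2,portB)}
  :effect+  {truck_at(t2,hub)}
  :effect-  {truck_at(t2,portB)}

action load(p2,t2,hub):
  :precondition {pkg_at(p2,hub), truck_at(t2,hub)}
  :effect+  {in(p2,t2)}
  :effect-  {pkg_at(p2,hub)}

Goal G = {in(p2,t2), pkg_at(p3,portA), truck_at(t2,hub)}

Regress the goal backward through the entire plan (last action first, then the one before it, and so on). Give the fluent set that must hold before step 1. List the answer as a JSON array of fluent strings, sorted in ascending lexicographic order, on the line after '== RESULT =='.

Regress step by step:
  through step 4 (load(p2,t2,hub)): drop {in(p2,t2)}, keep {pkg_at(p3,portA), truck_at(t2,hub)}, require {pkg_at(p2,hub), truck_at(t2,hub)}
    → {pkg_at(p2,hub), pkg_at(p3,portA), truck_at(t2,hub)}
  through step 3 (drive(t2,portB,hub)): drop {truck_at(t2,hub)}, keep {pkg_at(p2,hub), pkg_at(p3,portA)}, require {truck_at(t2,portB)}
    → {pkg_at(p2,hub), pkg_at(p3,portA), truck_at(t2,portB)}
  through step 2 (drive(t2,portA,portB)): drop {truck_at(t2,portB)}, keep {pkg_at(p2,hub), pkg_at(p3,portA)}, require {truck_at(t2,portA)}
    → {pkg_at(p2,hub), pkg_at(p3,portA), truck_at(t2,portA)}
  through step 1 (drive(t2,portB,portA)): drop {truck_at(t2,portA)}, keep {pkg_at(p2,hub), pkg_at(p3,portA)}, require {truck_at(t2,portB)}
    → {pkg_at(p2,hub), pkg_at(p3,portA), truck_at(t2,portB)}

== RESULT ==
["pkg_at(p2,hub)", "pkg_at(p3,portA)", "truck_at(t2,portB)"]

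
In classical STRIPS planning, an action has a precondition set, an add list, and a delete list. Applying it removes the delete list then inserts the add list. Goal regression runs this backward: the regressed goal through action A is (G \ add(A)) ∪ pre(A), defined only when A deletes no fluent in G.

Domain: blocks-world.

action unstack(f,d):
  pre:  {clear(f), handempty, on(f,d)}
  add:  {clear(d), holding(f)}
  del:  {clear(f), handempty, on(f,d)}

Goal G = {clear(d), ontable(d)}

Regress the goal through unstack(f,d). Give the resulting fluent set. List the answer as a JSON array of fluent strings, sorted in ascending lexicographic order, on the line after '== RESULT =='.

Compute (G \ add) ∪ pre:
  G ∩ del = {}  (empty — regression defined)
  G \ add = {clear(d), ontable(d)} \ {clear(d), holding(f)} = {ontable(d)}
  ∪ pre   = {ontable(d)} ∪ {clear(f), handempty, on(f,d)}
          = {clear(f), handempty, on(f,d), ontable(d)}

== RESULT ==
["clear(f)", "handempty", "on(f,d)", "ontable(d)"]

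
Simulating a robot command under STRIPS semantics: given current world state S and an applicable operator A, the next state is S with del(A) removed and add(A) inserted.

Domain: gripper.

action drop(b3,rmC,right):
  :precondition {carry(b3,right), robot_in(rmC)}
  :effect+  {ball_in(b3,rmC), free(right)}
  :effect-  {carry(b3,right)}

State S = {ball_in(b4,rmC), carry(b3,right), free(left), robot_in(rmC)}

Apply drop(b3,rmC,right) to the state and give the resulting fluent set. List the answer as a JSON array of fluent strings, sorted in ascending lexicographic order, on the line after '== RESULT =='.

Compute (S \ del) ∪ add:
  pre ⊆ S: {carry(b3,right), robot_in(rmC)} ⊆ S  — applicable
  S \ del = {ball_in(b4,rmC), free(left), robot_in(rmC)}
  ∪ add   = {ball_in(b3,rmC), ball_in(b4,rmC), free(left), free(right), robot_in(rmC)}

== RESULT ==
["ball_in(b3,rmC)", "ball_in(b4,rmC)", "free(left)", "free(right)", "robot_in(rmC)"]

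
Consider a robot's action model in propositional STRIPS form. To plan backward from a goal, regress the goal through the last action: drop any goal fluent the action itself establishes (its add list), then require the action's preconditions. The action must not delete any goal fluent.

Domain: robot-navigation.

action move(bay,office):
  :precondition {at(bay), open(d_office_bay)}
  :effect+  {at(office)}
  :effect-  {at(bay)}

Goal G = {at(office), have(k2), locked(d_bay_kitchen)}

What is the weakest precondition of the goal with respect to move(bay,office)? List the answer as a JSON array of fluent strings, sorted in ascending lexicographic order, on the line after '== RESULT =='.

Compute (G \ add) ∪ pre:
  G ∩ del = {}  (empty — regression defined)
  G \ add = {at(office), have(k2), locked(d_bay_kitchen)} \ {at(office)} = {have(k2), locked(d_bay_kitchen)}
  ∪ pre   = {have(k2), locked(d_bay_kitchen)} ∪ {at(bay), open(d_office_bay)}
          = {at(bay), have(k2), locked(d_bay_kitchen), open(d_office_bay)}

== RESULT ==
["at(bay)", "have(k2)", "locked(d_bay_kitchen)", "open(d_office_bay)"]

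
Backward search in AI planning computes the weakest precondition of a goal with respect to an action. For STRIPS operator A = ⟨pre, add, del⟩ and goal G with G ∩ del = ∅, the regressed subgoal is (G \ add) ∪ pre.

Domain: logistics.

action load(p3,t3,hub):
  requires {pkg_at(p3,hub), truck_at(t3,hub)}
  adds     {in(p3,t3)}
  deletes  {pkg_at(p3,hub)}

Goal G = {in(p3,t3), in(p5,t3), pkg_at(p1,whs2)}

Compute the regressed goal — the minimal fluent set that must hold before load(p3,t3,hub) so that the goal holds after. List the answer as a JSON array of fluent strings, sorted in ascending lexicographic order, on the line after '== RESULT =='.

Regress:
  G ∩ del = {}  (empty — regression defined)
  G \ add = {in(p3,t3), in(p5,t3), pkg_at(p1,whs2)} \ {in(p3,t3)} = {in(p5,t3), pkg_at(p1,whs2)}
  ∪ pre   = {in(p5,t3), pkg_at(p1,whs2)} ∪ {pkg_at(p3,hub), truck_at(t3,hub)}
          = {in(p5,t3), pkg_at(p1,whs2), pkg_at(p3,hub), truck_at(t3,hub)}

== RESULT ==
["in(p5,t3)", "pkg_at(p1,whs2)", "pkg_at(p3,hub)", "truck_at(t3,hub)"]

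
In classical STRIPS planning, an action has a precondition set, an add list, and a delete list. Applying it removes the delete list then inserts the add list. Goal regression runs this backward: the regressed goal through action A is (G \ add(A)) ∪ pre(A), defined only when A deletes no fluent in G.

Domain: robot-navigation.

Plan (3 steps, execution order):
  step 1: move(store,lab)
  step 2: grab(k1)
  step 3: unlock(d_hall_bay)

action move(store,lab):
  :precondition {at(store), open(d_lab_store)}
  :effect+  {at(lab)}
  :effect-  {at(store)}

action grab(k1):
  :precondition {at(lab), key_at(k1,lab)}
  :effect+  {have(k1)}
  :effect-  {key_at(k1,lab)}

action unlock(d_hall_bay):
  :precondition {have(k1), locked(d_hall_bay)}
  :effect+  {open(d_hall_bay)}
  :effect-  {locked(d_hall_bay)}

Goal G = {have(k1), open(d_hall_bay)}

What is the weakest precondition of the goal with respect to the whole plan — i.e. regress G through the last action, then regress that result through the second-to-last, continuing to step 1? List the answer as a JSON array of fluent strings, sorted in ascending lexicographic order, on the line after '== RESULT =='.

Work backward from the goal:
  through step 3 (unlock(d_hall_bay)): drop {open(d_hall_bay)}, keep {have(k1)}, require {have(k1), locked(d_hall_bay)}
    → {have(k1), locked(d_hall_bay)}
  through step 2 (grab(k1)): drop {have(k1)}, keep {locked(d_hall_bay)}, require {at(lab), key_at(k1,lab)}
    → {at(lab), key_at(k1,lab), locked(d_hall_bay)}
  through step 1 (move(store,lab)): drop {at(lab)}, keep {key_at(k1,lab), locked(d_hall_bay)}, require {at(store), open(d_lab_store)}
    → {at(store), key_at(k1,lab), locked(d_hall_bay), open(d_lab_store)}

== RESULT ==
["at(store)", "key_at(k1,lab)", "locked(d_hall_bay)", "open(d_lab_store)"]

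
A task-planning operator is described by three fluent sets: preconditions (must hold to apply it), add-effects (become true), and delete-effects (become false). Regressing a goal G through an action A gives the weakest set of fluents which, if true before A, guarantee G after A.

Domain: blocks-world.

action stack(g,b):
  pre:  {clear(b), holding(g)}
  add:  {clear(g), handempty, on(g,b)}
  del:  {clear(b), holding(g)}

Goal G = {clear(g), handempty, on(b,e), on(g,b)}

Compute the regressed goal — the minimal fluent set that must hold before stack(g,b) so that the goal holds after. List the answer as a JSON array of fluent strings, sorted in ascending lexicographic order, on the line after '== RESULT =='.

Compute (G \ add) ∪ pre:
  G ∩ del = {}  (empty — regression defined)
  G \ add = {clear(g), handempty, on(b,e), on(g,b)} \ {clear(g), handempty, on(g,b)} = {on(b,e)}
  ∪ pre   = {on(b,e)} ∪ {clear(b), holding(g)}
          = {clear(b), holding(g), on(b,e)}

== RESULT ==
["clear(b)", "holding(g)", "on(b,e)"]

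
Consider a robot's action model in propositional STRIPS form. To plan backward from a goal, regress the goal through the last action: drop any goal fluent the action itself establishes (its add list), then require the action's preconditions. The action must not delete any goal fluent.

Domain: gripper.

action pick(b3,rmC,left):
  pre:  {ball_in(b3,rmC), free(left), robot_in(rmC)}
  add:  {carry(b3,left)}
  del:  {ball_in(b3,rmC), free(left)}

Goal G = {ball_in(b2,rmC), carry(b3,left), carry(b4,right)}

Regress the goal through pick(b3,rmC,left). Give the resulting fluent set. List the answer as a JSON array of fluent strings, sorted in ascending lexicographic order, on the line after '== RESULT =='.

Regress:
  G ∩ del = {}  (empty — regression defined)
  G \ add = {ball_in(b2,rmC), carry(b3,left), carry(b4,right)} \ {carry(b3,left)} = {ball_in(b2,rmC), carry(b4,right)}
  ∪ pre   = {ball_in(b2,rmC), carry(b4,right)} ∪ {ball_in(b3,rmC), free(left), robot_in(rmC)}
          = {ball_in(b2,rmC), ball_in(b3,rmC), carry(b4,right), free(left), robot_in(rmC)}

== RESULT ==
["ball_in(b2,rmC)", "ball_in(b3,rmC)", "carry(b4,right)", "free(left)", "robot_in(rmC)"]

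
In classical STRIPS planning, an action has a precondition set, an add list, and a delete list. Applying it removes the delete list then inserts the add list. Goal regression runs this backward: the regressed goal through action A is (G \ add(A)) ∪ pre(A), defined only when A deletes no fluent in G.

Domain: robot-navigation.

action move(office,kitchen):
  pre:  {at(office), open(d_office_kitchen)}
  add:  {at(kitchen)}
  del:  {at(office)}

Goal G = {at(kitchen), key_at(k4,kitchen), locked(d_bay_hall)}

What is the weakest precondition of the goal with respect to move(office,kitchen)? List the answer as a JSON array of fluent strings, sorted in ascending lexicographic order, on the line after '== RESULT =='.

Regress:
  G ∩ del = {}  (empty — regression defined)
  G \ add = {at(kitchen), key_at(k4,kitchen), locked(d_bay_hall)} \ {at(kitchen)} = {key_at(k4,kitchen), locked(d_bay_hall)}
  ∪ pre   = {key_at(k4,kitchen), locked(d_bay_hall)} ∪ {at(office), open(d_office_kitchen)}
          = {at(office), key_at(k4,kitchen), locked(d_bay_hall), open(d_office_kitchen)}

== RESULT ==
["at(office)", "key_at(k4,kitchen)", "locked(d_bay_hall)", "open(d_office_kitchen)"]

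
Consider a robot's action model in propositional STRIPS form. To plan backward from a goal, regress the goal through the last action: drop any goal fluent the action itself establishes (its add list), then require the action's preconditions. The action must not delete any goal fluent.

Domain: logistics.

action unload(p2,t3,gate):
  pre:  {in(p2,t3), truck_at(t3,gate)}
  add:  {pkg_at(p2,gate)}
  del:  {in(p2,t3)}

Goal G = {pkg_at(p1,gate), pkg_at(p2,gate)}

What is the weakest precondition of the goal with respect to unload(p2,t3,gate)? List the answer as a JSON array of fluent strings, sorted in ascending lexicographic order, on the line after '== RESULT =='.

Regress:
  G ∩ del = {}  (empty — regression defined)
  G \ add = {pkg_at(p1,gate), pkg_at(p2,gate)} \ {pkg_at(p2,gate)} = {pkg_at(p1,gate)}
  ∪ pre   = {pkg_at(p1,gate)} ∪ {in(p2,t3), truck_at(t3,gate)}
          = {in(p2,t3), pkg_at(p1,gate), truck_at(t3,gate)}

== RESULT ==
["in(p2,t3)", "pkg_at(p1,gate)", "truck_at(t3,gate)"]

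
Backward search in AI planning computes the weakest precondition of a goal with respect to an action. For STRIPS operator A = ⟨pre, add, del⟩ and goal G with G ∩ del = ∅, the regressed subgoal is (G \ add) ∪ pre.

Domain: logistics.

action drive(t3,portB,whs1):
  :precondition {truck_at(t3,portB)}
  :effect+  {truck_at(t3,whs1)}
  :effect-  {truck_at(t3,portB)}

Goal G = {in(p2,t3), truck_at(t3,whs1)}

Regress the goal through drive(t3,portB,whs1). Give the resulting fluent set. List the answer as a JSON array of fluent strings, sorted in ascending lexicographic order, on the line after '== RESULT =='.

Compute (G \ add) ∪ pre:
  G ∩ del = {}  (empty — regression defined)
  G \ add = {in(p2,t3), truck_at(t3,whs1)} \ {truck_at(t3,whs1)} = {in(p2,t3)}
  ∪ pre   = {in(p2,t3)} ∪ {truck_at(t3,portB)}
          = {in(p2,t3), truck_at(t3,portB)}

== RESULT ==
["in(p2,t3)", "truck_at(t3,portB)"]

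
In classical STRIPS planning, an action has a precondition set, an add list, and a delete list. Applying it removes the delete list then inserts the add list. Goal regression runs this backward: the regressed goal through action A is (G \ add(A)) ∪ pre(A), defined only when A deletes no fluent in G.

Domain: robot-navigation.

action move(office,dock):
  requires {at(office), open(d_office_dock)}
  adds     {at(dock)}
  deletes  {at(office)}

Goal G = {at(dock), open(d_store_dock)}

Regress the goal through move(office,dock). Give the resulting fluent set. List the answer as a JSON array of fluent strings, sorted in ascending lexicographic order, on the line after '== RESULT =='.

Regress:
  G ∩ del = {}  (empty — regression defined)
  G \ add = {at(dock), open(d_store_dock)} \ {at(dock)} = {open(d_store_dock)}
  ∪ pre   = {open(d_store_dock)} ∪ {at(office), open(d_office_dock)}
          = {at(office), open(d_office_dock), open(d_store_dock)}

== RESULT ==
["at(office)", "open(d_office_dock)", "open(d_store_dock)"]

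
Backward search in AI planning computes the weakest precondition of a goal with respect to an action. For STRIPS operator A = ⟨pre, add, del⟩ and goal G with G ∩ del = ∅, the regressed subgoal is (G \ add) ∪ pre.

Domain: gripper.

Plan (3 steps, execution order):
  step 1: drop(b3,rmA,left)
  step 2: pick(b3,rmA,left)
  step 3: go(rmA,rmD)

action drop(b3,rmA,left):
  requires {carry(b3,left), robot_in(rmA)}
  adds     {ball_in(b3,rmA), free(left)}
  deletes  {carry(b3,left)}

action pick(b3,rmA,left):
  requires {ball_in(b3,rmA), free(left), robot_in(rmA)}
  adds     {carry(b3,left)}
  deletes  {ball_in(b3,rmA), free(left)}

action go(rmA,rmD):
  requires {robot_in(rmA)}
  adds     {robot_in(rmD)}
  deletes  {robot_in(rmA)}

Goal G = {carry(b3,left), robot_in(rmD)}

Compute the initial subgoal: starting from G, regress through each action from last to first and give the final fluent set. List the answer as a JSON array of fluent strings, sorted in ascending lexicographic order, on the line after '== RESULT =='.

Work backward from the goal:
  through step 3 (go(rmA,rmD)): drop {robot_in(rmD)}, keep {carry(b3,left)}, require {robot_in(rmA)}
    → {carry(b3,left), robot_in(rmA)}
  through step 2 (pick(b3,rmA,left)): drop {carry(b3,left)}, keep {robot_in(rmA)}, require {ball_in(b3,rmA), free(left), robot_in(rmA)}
    → {ball_in(b3,rmA), free(left), robot_in(rmA)}
  through step 1 (drop(b3,rmA,left)): drop {ball_in(b3,rmA), free(left)}, keep {robot_in(rmA)}, require {carry(b3,left), robot_in(rmA)}
    → {carry(b3,left), robot_in(rmA)}

== RESULT ==
["carry(b3,left)", "robot_in(rmA)"]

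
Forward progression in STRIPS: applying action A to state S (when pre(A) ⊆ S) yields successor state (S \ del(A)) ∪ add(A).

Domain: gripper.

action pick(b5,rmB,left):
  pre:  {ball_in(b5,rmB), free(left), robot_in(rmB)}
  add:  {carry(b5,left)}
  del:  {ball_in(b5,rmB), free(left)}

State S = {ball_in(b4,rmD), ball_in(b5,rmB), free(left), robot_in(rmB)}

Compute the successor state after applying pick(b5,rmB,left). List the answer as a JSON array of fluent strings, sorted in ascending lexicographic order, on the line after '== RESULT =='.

Progress:
  pre ⊆ S: {ball_in(b5,rmB), free(left), robot_in(rmB)} ⊆ S  — applicable
  S \ del = {ball_in(b4,rmD), robot_in(rmB)}
  ∪ add   = {ball_in(b4,rmD), carry(b5,left), robot_in(rmB)}

== RESULT ==
["ball_in(b4,rmD)", "carry(b5,left)", "robot_in(rmB)"]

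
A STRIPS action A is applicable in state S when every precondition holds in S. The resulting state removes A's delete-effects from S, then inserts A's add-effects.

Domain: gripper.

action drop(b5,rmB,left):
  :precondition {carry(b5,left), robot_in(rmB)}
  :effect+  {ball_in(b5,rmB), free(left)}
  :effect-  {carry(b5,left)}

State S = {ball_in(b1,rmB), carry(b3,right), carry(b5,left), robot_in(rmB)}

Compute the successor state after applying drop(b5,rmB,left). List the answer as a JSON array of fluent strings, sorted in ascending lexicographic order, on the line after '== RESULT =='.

Progress:
  pre ⊆ S: {carry(b5,left), robot_in(rmB)} ⊆ S  — applicable
  S \ del = {ball_in(b1,rmB), carry(b3,right), robot_in(rmB)}
  ∪ add   = {ball_in(b1,rmB), ball_in(b5,rmB), carry(b3,right), free(left), robot_in(rmB)}

== RESULT ==
["ball_in(b1,rmB)", "ball_in(b5,rmB)", "carry(b3,right)", "free(left)", "robot_in(rmB)"]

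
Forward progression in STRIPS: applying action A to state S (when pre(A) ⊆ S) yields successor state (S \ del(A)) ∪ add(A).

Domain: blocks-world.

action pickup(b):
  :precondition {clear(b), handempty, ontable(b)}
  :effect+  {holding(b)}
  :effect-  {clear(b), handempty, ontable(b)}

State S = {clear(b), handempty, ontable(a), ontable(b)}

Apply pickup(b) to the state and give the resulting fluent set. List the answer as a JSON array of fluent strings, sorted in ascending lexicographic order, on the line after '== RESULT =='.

Progress:
  pre ⊆ S: {clear(b), handempty, ontable(b)} ⊆ S  — applicable
  S \ del = {ontable(a)}
  ∪ add   = {holding(b), ontable(a)}

== RESULT ==
["holding(b)", "ontable(a)"]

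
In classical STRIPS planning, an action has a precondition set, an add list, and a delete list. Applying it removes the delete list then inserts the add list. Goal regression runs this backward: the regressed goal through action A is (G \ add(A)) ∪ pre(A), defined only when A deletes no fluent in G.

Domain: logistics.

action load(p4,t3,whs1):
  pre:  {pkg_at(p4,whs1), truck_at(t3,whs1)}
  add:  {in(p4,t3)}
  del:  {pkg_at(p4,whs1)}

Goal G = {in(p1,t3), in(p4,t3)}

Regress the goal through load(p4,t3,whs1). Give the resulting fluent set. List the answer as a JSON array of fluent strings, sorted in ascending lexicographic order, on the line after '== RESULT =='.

Regress:
  G ∩ del = {}  (empty — regression defined)
  G \ add = {in(p1,t3), in(p4,t3)} \ {in(p4,t3)} = {in(p1,t3)}
  ∪ pre   = {in(p1,t3)} ∪ {pkg_at(p4,whs1), truck_at(t3,whs1)}
          = {in(p1,t3), pkg_at(p4,whs1), truck_at(t3,whs1)}

== RESULT ==
["in(p1,t3)", "pkg_at(p4,whs1)", "truck_at(t3,whs1)"]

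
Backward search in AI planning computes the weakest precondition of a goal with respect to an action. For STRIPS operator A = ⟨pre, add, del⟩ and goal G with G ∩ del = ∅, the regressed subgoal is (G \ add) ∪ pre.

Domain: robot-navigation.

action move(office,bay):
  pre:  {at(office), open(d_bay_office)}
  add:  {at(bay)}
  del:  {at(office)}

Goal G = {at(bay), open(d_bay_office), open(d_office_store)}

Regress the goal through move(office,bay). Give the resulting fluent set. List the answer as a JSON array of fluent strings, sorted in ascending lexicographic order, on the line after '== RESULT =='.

Regress:
  G ∩ del = {}  (empty — regression defined)
  G \ add = {at(bay), open(d_bay_office), open(d_office_store)} \ {at(bay)} = {open(d_bay_office), open(d_office_store)}
  ∪ pre   = {open(d_bay_office), open(d_office_store)} ∪ {at(office), open(d_bay_office)}
          = {at(office), open(d_bay_office), open(d_office_store)}

== RESULT ==
["at(office)", "open(d_bay_office)", "open(d_office_store)"]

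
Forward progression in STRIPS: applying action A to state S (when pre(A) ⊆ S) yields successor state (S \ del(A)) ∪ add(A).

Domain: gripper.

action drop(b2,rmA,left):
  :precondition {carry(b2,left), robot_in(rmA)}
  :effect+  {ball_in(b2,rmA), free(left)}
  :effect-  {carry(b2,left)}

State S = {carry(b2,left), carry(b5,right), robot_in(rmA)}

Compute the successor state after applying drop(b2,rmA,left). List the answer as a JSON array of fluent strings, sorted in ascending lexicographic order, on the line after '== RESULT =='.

Progress:
  pre ⊆ S: {carry(b2,left), robot_in(rmA)} ⊆ S  — applicable
  S \ del = {carry(b5,right), robot_in(rmA)}
  ∪ add   = {ball_in(b2,rmA), carry(b5,right), free(left), robot_in(rmA)}

== RESULT ==
["ball_in(b2,rmA)", "carry(b5,right)", "free(left)", "robot_in(rmA)"]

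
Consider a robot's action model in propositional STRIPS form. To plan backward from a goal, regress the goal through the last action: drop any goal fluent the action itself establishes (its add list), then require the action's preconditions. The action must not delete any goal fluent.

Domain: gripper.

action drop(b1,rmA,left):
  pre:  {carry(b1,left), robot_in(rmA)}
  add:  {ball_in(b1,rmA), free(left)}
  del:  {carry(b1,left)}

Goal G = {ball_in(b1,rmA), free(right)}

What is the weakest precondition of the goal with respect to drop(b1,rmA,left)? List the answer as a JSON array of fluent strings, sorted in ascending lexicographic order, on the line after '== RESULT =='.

Compute (G \ add) ∪ pre:
  G ∩ del = {}  (empty — regression defined)
  G \ add = {ball_in(b1,rmA), free(right)} \ {ball_in(b1,rmA), free(left)} = {free(right)}
  ∪ pre   = {free(right)} ∪ {carry(b1,left), robot_in(rmA)}
          = {carry(b1,left), free(right), robot_in(rmA)}

== RESULT ==
["carry(b1,left)", "free(right)", "robot_in(rmA)"]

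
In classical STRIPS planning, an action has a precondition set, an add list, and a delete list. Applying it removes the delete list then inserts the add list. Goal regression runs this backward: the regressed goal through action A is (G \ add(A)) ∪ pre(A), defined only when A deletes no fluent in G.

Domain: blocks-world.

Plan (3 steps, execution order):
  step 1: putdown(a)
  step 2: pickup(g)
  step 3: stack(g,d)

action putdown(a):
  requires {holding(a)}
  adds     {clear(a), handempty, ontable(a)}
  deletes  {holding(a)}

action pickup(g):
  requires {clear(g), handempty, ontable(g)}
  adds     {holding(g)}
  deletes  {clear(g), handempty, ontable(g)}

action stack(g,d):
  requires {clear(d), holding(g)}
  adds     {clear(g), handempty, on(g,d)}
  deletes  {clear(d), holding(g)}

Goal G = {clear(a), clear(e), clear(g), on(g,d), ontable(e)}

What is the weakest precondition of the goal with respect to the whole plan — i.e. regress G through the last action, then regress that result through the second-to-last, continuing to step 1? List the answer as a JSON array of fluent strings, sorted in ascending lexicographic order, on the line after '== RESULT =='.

Regress step by step:
  through step 3 (stack(g,d)): drop {clear(g), on(g,d)}, keep {clear(a), clear(e), ontable(e)}, require {clear(d), holding(g)}
    → {clear(a), clear(d), clear(e), holding(g), ontable(e)}
  through step 2 (pickup(g)): drop {holding(g)}, keep {clear(a), clear(d), clear(e), ontable(e)}, require {clear(g), handempty, ontable(g)}
    → {clear(a), clear(d), clear(e), clear(g), handempty, ontable(e), ontable(g)}
  through step 1 (putdown(a)): drop {clear(a), handempty}, keep {clear(d), clear(e), clear(g), ontable(e), ontable(g)}, require {holding(a)}
    → {clear(d), clear(e), clear(g), holding(a), ontable(e), ontable(g)}

== RESULT ==
["clear(d)", "clear(e)", "clear(g)", "holding(a)", "ontable(e)", "ontable(g)"]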